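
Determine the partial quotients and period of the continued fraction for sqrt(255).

[15; (1, 30)]

Write x_i = (sqrt(255) + m_i)/d_i with (m_0, d_0) = (0, 1). a_0 = floor(sqrt(255)) = 15, since 15^2 = 225 <= 255 < 256 = 16^2.
Iterate m_{i+1} = d_i*a_i - m_i, d_{i+1} = (255 - m_{i+1}^2)/d_i, a_{i+1} = floor((a_0 + m_{i+1})/d_{i+1}):
  m_1 = 1*15 - 0 = 15, d_1 = (255 - 15^2)/1 = 30/1 = 30, a_1 = floor((15 + 15)/30) = 1.
  m_2 = 30*1 - 15 = 15, d_2 = (255 - 15^2)/30 = 30/30 = 1, a_2 = floor((15 + 15)/1) = 30.
  m_3 = 1*30 - 15 = 15, d_3 = (255 - 15^2)/1 = 30/1 = 30: (m_3, d_3) = (m_1, d_1) = (15, 30), so from here the quotients repeat a_1, a_2; the period length is 2.
Hence the expansion of sqrt(255) is a_0 = 15 followed by the repeating block 1, 30 (period 2).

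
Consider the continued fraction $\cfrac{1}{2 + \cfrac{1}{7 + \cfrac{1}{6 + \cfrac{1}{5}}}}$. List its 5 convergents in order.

0/1, 1/2, 7/15, 43/92, 222/475

Using the convergent recurrence p_i = a_i*p_{i-1} + p_{i-2}, q_i = a_i*q_{i-1} + q_{i-2} with p_{-2}=0, p_{-1}=1, q_{-2}=1, q_{-1}=0:
  i=0: a_0=0, p_0 = 0*1 + 0 = 0, q_0 = 0*0 + 1 = 1.
  i=1: a_1=2, p_1 = 2*0 + 1 = 1, q_1 = 2*1 + 0 = 2.
  i=2: a_2=7, p_2 = 7*1 + 0 = 7, q_2 = 7*2 + 1 = 15.
  i=3: a_3=6, p_3 = 6*7 + 1 = 43, q_3 = 6*15 + 2 = 92.
  i=4: a_4=5, p_4 = 5*43 + 7 = 222, q_4 = 5*92 + 15 = 475.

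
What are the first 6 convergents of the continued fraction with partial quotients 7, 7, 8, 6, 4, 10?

Using the convergent recurrence p_i = a_i*p_{i-1} + p_{i-2}, q_i = a_i*q_{i-1} + q_{i-2} with p_{-2}=0, p_{-1}=1, q_{-2}=1, q_{-1}=0:
  i=0: a_0=7, p_0 = 7*1 + 0 = 7, q_0 = 7*0 + 1 = 1.
  i=1: a_1=7, p_1 = 7*7 + 1 = 50, q_1 = 7*1 + 0 = 7.
  i=2: a_2=8, p_2 = 8*50 + 7 = 407, q_2 = 8*7 + 1 = 57.
  i=3: a_3=6, p_3 = 6*407 + 50 = 2492, q_3 = 6*57 + 7 = 349.
  i=4: a_4=4, p_4 = 4*2492 + 407 = 10375, q_4 = 4*349 + 57 = 1453.
  i=5: a_5=10, p_5 = 10*10375 + 2492 = 106242, q_5 = 10*1453 + 349 = 14879.

7/1, 50/7, 407/57, 2492/349, 10375/1453, 106242/14879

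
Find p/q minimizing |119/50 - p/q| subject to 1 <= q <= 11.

19/8

Expand x = 119/50 as a continued fraction with the Euclidean algorithm:
  119 = 2*50 + 19, so a_0 = 2.
  50 = 2*19 + 12, so a_1 = 2.
  19 = 1*12 + 7, so a_2 = 1.
  12 = 1*7 + 5, so a_3 = 1.
  7 = 1*5 + 2, so a_4 = 1.
  5 = 2*2 + 1, so a_5 = 2.
  2 = 2*1 + 0, so a_6 = 2.
so x = [2; 2, 1, 1, 1, 2, 2].
Convergents (p_i = a_i*p_{i-1} + p_{i-2}, q_i = a_i*q_{i-1} + q_{i-2} with p_{-2}=0, p_{-1}=1, q_{-2}=1, q_{-1}=0), until the denominator exceeds 11:
  i=0: a_0=2, p_0 = 2*1 + 0 = 2, q_0 = 2*0 + 1 = 1.
  i=1: a_1=2, p_1 = 2*2 + 1 = 5, q_1 = 2*1 + 0 = 2.
  i=2: a_2=1, p_2 = 1*5 + 2 = 7, q_2 = 1*2 + 1 = 3.
  i=3: a_3=1, p_3 = 1*7 + 5 = 12, q_3 = 1*3 + 2 = 5.
  i=4: a_4=1, p_4 = 1*12 + 7 = 19, q_4 = 1*5 + 3 = 8.
  i=5: a_5=2, p_5 = 2*19 + 12 = 50, q_5 = 2*8 + 5 = 21.
q_5 = 21 > 11, so the last convergent with denominator <= 11 is p_4/q_4 = 19/8.
The closest fraction with denominator <= 11 is either p_4/q_4 or the intermediate fraction (k*p_4 + p_3)/(k*q_4 + q_3) with the largest k >= 1 whose denominator stays <= 11; these approach x as k grows, and every other convergent or intermediate fraction in range is farther away.
Largest k: floor((11 - q_3)/q_4) = floor((11 - 5)/8) = 0.
Since k = 0, no intermediate fraction beyond p_4/q_4 has denominator <= 11, so the convergent 19/8 is the closest (its error is |119*8 - 19*50|/(50*8) = 2/400).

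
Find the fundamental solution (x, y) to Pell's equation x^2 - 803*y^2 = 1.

(x, y) = (7226, 255)

First expand sqrt(803) as a continued fraction. With x_i = (sqrt(803) + m_i)/d_i and (m_0, d_0) = (0, 1): a_0 = floor(sqrt(803)) = 28, since 28^2 = 784 <= 803 < 841 = 29^2.
Iterate m_{i+1} = d_i*a_i - m_i, d_{i+1} = (803 - m_{i+1}^2)/d_i, a_{i+1} = floor((a_0 + m_{i+1})/d_{i+1}):
  m_1 = 1*28 - 0 = 28, d_1 = (803 - 28^2)/1 = 19/1 = 19, a_1 = floor((28 + 28)/19) = 2.
  m_2 = 19*2 - 28 = 10, d_2 = (803 - 10^2)/19 = 703/19 = 37, a_2 = floor((28 + 10)/37) = 1.
  m_3 = 37*1 - 10 = 27, d_3 = (803 - 27^2)/37 = 74/37 = 2, a_3 = floor((28 + 27)/2) = 27.
  m_4 = 2*27 - 27 = 27, d_4 = (803 - 27^2)/2 = 74/2 = 37, a_4 = floor((28 + 27)/37) = 1.
  m_5 = 37*1 - 27 = 10, d_5 = (803 - 10^2)/37 = 703/37 = 19, a_5 = floor((28 + 10)/19) = 2.
  m_6 = 19*2 - 10 = 28, d_6 = (803 - 28^2)/19 = 19/19 = 1, a_6 = floor((28 + 28)/1) = 56.
  m_7 = 1*56 - 28 = 28, d_7 = (803 - 28^2)/1 = 19/1 = 19: (m_7, d_7) = (m_1, d_1) = (28, 19), so from here the quotients repeat a_1, ..., a_6; the period length is 6.
So sqrt(803) = [28; (2, 1, 27, 1, 2, 56)] with period length k = 6.
k is even, so the fundamental solution of x^2 - 803y^2 = 1 is (p_{k-1}, q_{k-1}) = (p_5, q_5); compute convergents through index 5.
Convergents (p_i = a_i*p_{i-1} + p_{i-2}, q_i = a_i*q_{i-1} + q_{i-2} with p_{-2}=0, p_{-1}=1, q_{-2}=1, q_{-1}=0):
  i=0: a_0=28, p_0 = 28*1 + 0 = 28, q_0 = 28*0 + 1 = 1.
  i=1: a_1=2, p_1 = 2*28 + 1 = 57, q_1 = 2*1 + 0 = 2.
  i=2: a_2=1, p_2 = 1*57 + 28 = 85, q_2 = 1*2 + 1 = 3.
  i=3: a_3=27, p_3 = 27*85 + 57 = 2352, q_3 = 27*3 + 2 = 83.
  i=4: a_4=1, p_4 = 1*2352 + 85 = 2437, q_4 = 1*83 + 3 = 86.
  i=5: a_5=2, p_5 = 2*2437 + 2352 = 7226, q_5 = 2*86 + 83 = 255.
Check: 7226^2 - 803*255^2 = 52215076 - 52215075 = 1, so (x, y) = (7226, 255) solves the equation, and by the theorem it is the least positive solution.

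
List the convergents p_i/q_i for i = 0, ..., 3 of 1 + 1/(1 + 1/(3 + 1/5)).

1/1, 2/1, 7/4, 37/21

Using the convergent recurrence p_i = a_i*p_{i-1} + p_{i-2}, q_i = a_i*q_{i-1} + q_{i-2} with p_{-2}=0, p_{-1}=1, q_{-2}=1, q_{-1}=0:
  i=0: a_0=1, p_0 = 1*1 + 0 = 1, q_0 = 1*0 + 1 = 1.
  i=1: a_1=1, p_1 = 1*1 + 1 = 2, q_1 = 1*1 + 0 = 1.
  i=2: a_2=3, p_2 = 3*2 + 1 = 7, q_2 = 3*1 + 1 = 4.
  i=3: a_3=5, p_3 = 5*7 + 2 = 37, q_3 = 5*4 + 1 = 21.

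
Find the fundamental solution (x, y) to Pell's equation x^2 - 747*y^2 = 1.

First expand sqrt(747) as a continued fraction. With x_i = (sqrt(747) + m_i)/d_i and (m_0, d_0) = (0, 1): a_0 = floor(sqrt(747)) = 27, since 27^2 = 729 <= 747 < 784 = 28^2.
Iterate m_{i+1} = d_i*a_i - m_i, d_{i+1} = (747 - m_{i+1}^2)/d_i, a_{i+1} = floor((a_0 + m_{i+1})/d_{i+1}):
  m_1 = 1*27 - 0 = 27, d_1 = (747 - 27^2)/1 = 18/1 = 18, a_1 = floor((27 + 27)/18) = 3.
  m_2 = 18*3 - 27 = 27, d_2 = (747 - 27^2)/18 = 18/18 = 1, a_2 = floor((27 + 27)/1) = 54.
  m_3 = 1*54 - 27 = 27, d_3 = (747 - 27^2)/1 = 18/1 = 18: (m_3, d_3) = (m_1, d_1) = (27, 18), so from here the quotients repeat a_1, a_2; the period length is 2.
So sqrt(747) = [27; (3, 54)] with period length k = 2.
k is even, so the fundamental solution of x^2 - 747y^2 = 1 is (p_{k-1}, q_{k-1}) = (p_1, q_1); compute convergents through index 1.
Convergents (p_i = a_i*p_{i-1} + p_{i-2}, q_i = a_i*q_{i-1} + q_{i-2} with p_{-2}=0, p_{-1}=1, q_{-2}=1, q_{-1}=0):
  i=0: a_0=27, p_0 = 27*1 + 0 = 27, q_0 = 27*0 + 1 = 1.
  i=1: a_1=3, p_1 = 3*27 + 1 = 82, q_1 = 3*1 + 0 = 3.
Check: 82^2 - 747*3^2 = 6724 - 6723 = 1, so (x, y) = (82, 3) solves the equation, and by the theorem it is the least positive solution.

(x, y) = (82, 3)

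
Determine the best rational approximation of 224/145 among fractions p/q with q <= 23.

17/11

Expand x = 224/145 as a continued fraction with the Euclidean algorithm:
  224 = 1*145 + 79, so a_0 = 1.
  145 = 1*79 + 66, so a_1 = 1.
  79 = 1*66 + 13, so a_2 = 1.
  66 = 5*13 + 1, so a_3 = 5.
  13 = 13*1 + 0, so a_4 = 13.
so x = [1; 1, 1, 5, 13].
Convergents (p_i = a_i*p_{i-1} + p_{i-2}, q_i = a_i*q_{i-1} + q_{i-2} with p_{-2}=0, p_{-1}=1, q_{-2}=1, q_{-1}=0), until the denominator exceeds 23:
  i=0: a_0=1, p_0 = 1*1 + 0 = 1, q_0 = 1*0 + 1 = 1.
  i=1: a_1=1, p_1 = 1*1 + 1 = 2, q_1 = 1*1 + 0 = 1.
  i=2: a_2=1, p_2 = 1*2 + 1 = 3, q_2 = 1*1 + 1 = 2.
  i=3: a_3=5, p_3 = 5*3 + 2 = 17, q_3 = 5*2 + 1 = 11.
  i=4: a_4=13, p_4 = 13*17 + 3 = 224, q_4 = 13*11 + 2 = 145.
q_4 = 145 > 23, so the last convergent with denominator <= 23 is p_3/q_3 = 17/11.
The closest fraction with denominator <= 23 is either p_3/q_3 or the intermediate fraction (k*p_3 + p_2)/(k*q_3 + q_2) with the largest k >= 1 whose denominator stays <= 23; these approach x as k grows, and every other convergent or intermediate fraction in range is farther away.
Largest k: floor((23 - q_2)/q_3) = floor((23 - 2)/11) = 1.
That gives (1*17 + 3)/(1*11 + 2) = 20/13.
Compare the errors: |x - 17/11| = |224*11 - 17*145|/(145*11) = 1/1595, and |x - 20/13| = |224*13 - 20*145|/(145*13) = 12/1885.
Cross-multiplying, 1*1885 = 1885 < 19140 = 12*1595, so 1/1595 is smaller: the convergent 17/11 is closer to x than 20/13.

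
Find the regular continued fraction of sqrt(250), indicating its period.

Write x_i = (sqrt(250) + m_i)/d_i with (m_0, d_0) = (0, 1). a_0 = floor(sqrt(250)) = 15, since 15^2 = 225 <= 250 < 256 = 16^2.
Iterate m_{i+1} = d_i*a_i - m_i, d_{i+1} = (250 - m_{i+1}^2)/d_i, a_{i+1} = floor((a_0 + m_{i+1})/d_{i+1}):
  m_1 = 1*15 - 0 = 15, d_1 = (250 - 15^2)/1 = 25/1 = 25, a_1 = floor((15 + 15)/25) = 1.
  m_2 = 25*1 - 15 = 10, d_2 = (250 - 10^2)/25 = 150/25 = 6, a_2 = floor((15 + 10)/6) = 4.
  m_3 = 6*4 - 10 = 14, d_3 = (250 - 14^2)/6 = 54/6 = 9, a_3 = floor((15 + 14)/9) = 3.
  m_4 = 9*3 - 14 = 13, d_4 = (250 - 13^2)/9 = 81/9 = 9, a_4 = floor((15 + 13)/9) = 3.
  m_5 = 9*3 - 13 = 14, d_5 = (250 - 14^2)/9 = 54/9 = 6, a_5 = floor((15 + 14)/6) = 4.
  m_6 = 6*4 - 14 = 10, d_6 = (250 - 10^2)/6 = 150/6 = 25, a_6 = floor((15 + 10)/25) = 1.
  m_7 = 25*1 - 10 = 15, d_7 = (250 - 15^2)/25 = 25/25 = 1, a_7 = floor((15 + 15)/1) = 30.
  m_8 = 1*30 - 15 = 15, d_8 = (250 - 15^2)/1 = 25/1 = 25: (m_8, d_8) = (m_1, d_1) = (15, 25), so from here the quotients repeat a_1, ..., a_7; the period length is 7.
Hence the expansion of sqrt(250) is a_0 = 15 followed by the repeating block 1, 4, 3, 3, 4, 1, 30 (period 7).

[15; (1, 4, 3, 3, 4, 1, 30)]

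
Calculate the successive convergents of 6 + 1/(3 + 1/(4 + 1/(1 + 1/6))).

6/1, 19/3, 82/13, 101/16, 688/109

Using the convergent recurrence p_i = a_i*p_{i-1} + p_{i-2}, q_i = a_i*q_{i-1} + q_{i-2} with p_{-2}=0, p_{-1}=1, q_{-2}=1, q_{-1}=0:
  i=0: a_0=6, p_0 = 6*1 + 0 = 6, q_0 = 6*0 + 1 = 1.
  i=1: a_1=3, p_1 = 3*6 + 1 = 19, q_1 = 3*1 + 0 = 3.
  i=2: a_2=4, p_2 = 4*19 + 6 = 82, q_2 = 4*3 + 1 = 13.
  i=3: a_3=1, p_3 = 1*82 + 19 = 101, q_3 = 1*13 + 3 = 16.
  i=4: a_4=6, p_4 = 6*101 + 82 = 688, q_4 = 6*16 + 13 = 109.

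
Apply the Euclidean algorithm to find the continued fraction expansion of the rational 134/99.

Run the Euclidean algorithm on 134 and 99; the successive quotients are the partial quotients a_0, a_1, ... (each step inverts the fractional part left over by the previous one):
  134 = 1*99 + 35, so a_0 = 1.
  99 = 2*35 + 29, so a_1 = 2.
  35 = 1*29 + 6, so a_2 = 1.
  29 = 4*6 + 5, so a_3 = 4.
  6 = 1*5 + 1, so a_4 = 1.
  5 = 5*1 + 0, so a_5 = 5.
The remainder reaches 0 after 6 divisions, so the expansion has 6 partial quotients, read off in order.

[1; 2, 1, 4, 1, 5]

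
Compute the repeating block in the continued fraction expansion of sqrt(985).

[31; (2, 1, 1, 2, 62)]

Write x_i = (sqrt(985) + m_i)/d_i with (m_0, d_0) = (0, 1). a_0 = floor(sqrt(985)) = 31, since 31^2 = 961 <= 985 < 1024 = 32^2.
Iterate m_{i+1} = d_i*a_i - m_i, d_{i+1} = (985 - m_{i+1}^2)/d_i, a_{i+1} = floor((a_0 + m_{i+1})/d_{i+1}):
  m_1 = 1*31 - 0 = 31, d_1 = (985 - 31^2)/1 = 24/1 = 24, a_1 = floor((31 + 31)/24) = 2.
  m_2 = 24*2 - 31 = 17, d_2 = (985 - 17^2)/24 = 696/24 = 29, a_2 = floor((31 + 17)/29) = 1.
  m_3 = 29*1 - 17 = 12, d_3 = (985 - 12^2)/29 = 841/29 = 29, a_3 = floor((31 + 12)/29) = 1.
  m_4 = 29*1 - 12 = 17, d_4 = (985 - 17^2)/29 = 696/29 = 24, a_4 = floor((31 + 17)/24) = 2.
  m_5 = 24*2 - 17 = 31, d_5 = (985 - 31^2)/24 = 24/24 = 1, a_5 = floor((31 + 31)/1) = 62.
  m_6 = 1*62 - 31 = 31, d_6 = (985 - 31^2)/1 = 24/1 = 24: (m_6, d_6) = (m_1, d_1) = (31, 24), so from here the quotients repeat a_1, ..., a_5; the period length is 5.
Hence the expansion of sqrt(985) is a_0 = 31 followed by the repeating block 2, 1, 1, 2, 62 (period 5).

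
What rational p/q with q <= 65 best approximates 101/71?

Expand x = 101/71 as a continued fraction with the Euclidean algorithm:
  101 = 1*71 + 30, so a_0 = 1.
  71 = 2*30 + 11, so a_1 = 2.
  30 = 2*11 + 8, so a_2 = 2.
  11 = 1*8 + 3, so a_3 = 1.
  8 = 2*3 + 2, so a_4 = 2.
  3 = 1*2 + 1, so a_5 = 1.
  2 = 2*1 + 0, so a_6 = 2.
so x = [1; 2, 2, 1, 2, 1, 2].
Convergents (p_i = a_i*p_{i-1} + p_{i-2}, q_i = a_i*q_{i-1} + q_{i-2} with p_{-2}=0, p_{-1}=1, q_{-2}=1, q_{-1}=0), until the denominator exceeds 65:
  i=0: a_0=1, p_0 = 1*1 + 0 = 1, q_0 = 1*0 + 1 = 1.
  i=1: a_1=2, p_1 = 2*1 + 1 = 3, q_1 = 2*1 + 0 = 2.
  i=2: a_2=2, p_2 = 2*3 + 1 = 7, q_2 = 2*2 + 1 = 5.
  i=3: a_3=1, p_3 = 1*7 + 3 = 10, q_3 = 1*5 + 2 = 7.
  i=4: a_4=2, p_4 = 2*10 + 7 = 27, q_4 = 2*7 + 5 = 19.
  i=5: a_5=1, p_5 = 1*27 + 10 = 37, q_5 = 1*19 + 7 = 26.
  i=6: a_6=2, p_6 = 2*37 + 27 = 101, q_6 = 2*26 + 19 = 71.
q_6 = 71 > 65, so the last convergent with denominator <= 65 is p_5/q_5 = 37/26.
The closest fraction with denominator <= 65 is either p_5/q_5 or the intermediate fraction (k*p_5 + p_4)/(k*q_5 + q_4) with the largest k >= 1 whose denominator stays <= 65; these approach x as k grows, and every other convergent or intermediate fraction in range is farther away.
Largest k: floor((65 - q_4)/q_5) = floor((65 - 19)/26) = 1.
That gives (1*37 + 27)/(1*26 + 19) = 64/45.
Compare the errors: |x - 37/26| = |101*26 - 37*71|/(71*26) = 1/1846, and |x - 64/45| = |101*45 - 64*71|/(71*45) = 1/3195.
Cross-multiplying, 1*1846 = 1846 < 3195 = 1*3195, so 1/3195 is smaller: the intermediate fraction 64/45 is closer to x than 37/26.

64/45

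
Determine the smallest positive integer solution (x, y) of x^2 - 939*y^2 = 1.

First expand sqrt(939) as a continued fraction. With x_i = (sqrt(939) + m_i)/d_i and (m_0, d_0) = (0, 1): a_0 = floor(sqrt(939)) = 30, since 30^2 = 900 <= 939 < 961 = 31^2.
Iterate m_{i+1} = d_i*a_i - m_i, d_{i+1} = (939 - m_{i+1}^2)/d_i, a_{i+1} = floor((a_0 + m_{i+1})/d_{i+1}):
  m_1 = 1*30 - 0 = 30, d_1 = (939 - 30^2)/1 = 39/1 = 39, a_1 = floor((30 + 30)/39) = 1.
  m_2 = 39*1 - 30 = 9, d_2 = (939 - 9^2)/39 = 858/39 = 22, a_2 = floor((30 + 9)/22) = 1.
  m_3 = 22*1 - 9 = 13, d_3 = (939 - 13^2)/22 = 770/22 = 35, a_3 = floor((30 + 13)/35) = 1.
  m_4 = 35*1 - 13 = 22, d_4 = (939 - 22^2)/35 = 455/35 = 13, a_4 = floor((30 + 22)/13) = 4.
  m_5 = 13*4 - 22 = 30, d_5 = (939 - 30^2)/13 = 39/13 = 3, a_5 = floor((30 + 30)/3) = 20.
  m_6 = 3*20 - 30 = 30, d_6 = (939 - 30^2)/3 = 39/3 = 13, a_6 = floor((30 + 30)/13) = 4.
  m_7 = 13*4 - 30 = 22, d_7 = (939 - 22^2)/13 = 455/13 = 35, a_7 = floor((30 + 22)/35) = 1.
  m_8 = 35*1 - 22 = 13, d_8 = (939 - 13^2)/35 = 770/35 = 22, a_8 = floor((30 + 13)/22) = 1.
  m_9 = 22*1 - 13 = 9, d_9 = (939 - 9^2)/22 = 858/22 = 39, a_9 = floor((30 + 9)/39) = 1.
  m_10 = 39*1 - 9 = 30, d_10 = (939 - 30^2)/39 = 39/39 = 1, a_10 = floor((30 + 30)/1) = 60.
  m_11 = 1*60 - 30 = 30, d_11 = (939 - 30^2)/1 = 39/1 = 39: (m_11, d_11) = (m_1, d_1) = (30, 39), so from here the quotients repeat a_1, ..., a_10; the period length is 10.
So sqrt(939) = [30; (1, 1, 1, 4, 20, 4, 1, 1, 1, 60)] with period length k = 10.
k is even, so the fundamental solution of x^2 - 939y^2 = 1 is (p_{k-1}, q_{k-1}) = (p_9, q_9); compute convergents through index 9.
Convergents (p_i = a_i*p_{i-1} + p_{i-2}, q_i = a_i*q_{i-1} + q_{i-2} with p_{-2}=0, p_{-1}=1, q_{-2}=1, q_{-1}=0):
  i=0: a_0=30, p_0 = 30*1 + 0 = 30, q_0 = 30*0 + 1 = 1.
  i=1: a_1=1, p_1 = 1*30 + 1 = 31, q_1 = 1*1 + 0 = 1.
  i=2: a_2=1, p_2 = 1*31 + 30 = 61, q_2 = 1*1 + 1 = 2.
  i=3: a_3=1, p_3 = 1*61 + 31 = 92, q_3 = 1*2 + 1 = 3.
  i=4: a_4=4, p_4 = 4*92 + 61 = 429, q_4 = 4*3 + 2 = 14.
  i=5: a_5=20, p_5 = 20*429 + 92 = 8672, q_5 = 20*14 + 3 = 283.
  i=6: a_6=4, p_6 = 4*8672 + 429 = 35117, q_6 = 4*283 + 14 = 1146.
  i=7: a_7=1, p_7 = 1*35117 + 8672 = 43789, q_7 = 1*1146 + 283 = 1429.
  i=8: a_8=1, p_8 = 1*43789 + 35117 = 78906, q_8 = 1*1429 + 1146 = 2575.
  i=9: a_9=1, p_9 = 1*78906 + 43789 = 122695, q_9 = 1*2575 + 1429 = 4004.
Check: 122695^2 - 939*4004^2 = 15054063025 - 15054063024 = 1, so (x, y) = (122695, 4004) solves the equation, and by the theorem it is the least positive solution.

(x, y) = (122695, 4004)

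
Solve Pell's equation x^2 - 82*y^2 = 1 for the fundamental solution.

First expand sqrt(82) as a continued fraction. With x_i = (sqrt(82) + m_i)/d_i and (m_0, d_0) = (0, 1): a_0 = floor(sqrt(82)) = 9, since 9^2 = 81 <= 82 < 100 = 10^2.
Iterate m_{i+1} = d_i*a_i - m_i, d_{i+1} = (82 - m_{i+1}^2)/d_i, a_{i+1} = floor((a_0 + m_{i+1})/d_{i+1}):
  m_1 = 1*9 - 0 = 9, d_1 = (82 - 9^2)/1 = 1/1 = 1, a_1 = floor((9 + 9)/1) = 18.
  m_2 = 1*18 - 9 = 9, d_2 = (82 - 9^2)/1 = 1/1 = 1: (m_2, d_2) = (m_1, d_1) = (9, 1), so from here the quotient a_1 repeats; the period length is 1.
So sqrt(82) = [9; (18)] with period length k = 1.
k is odd, so (p_{k-1}, q_{k-1}) only solves x^2 - 82y^2 = -1 and the fundamental solution of x^2 - 82y^2 = 1 is (p_{2k-1}, q_{2k-1}) = (p_1, q_1); compute convergents through index 1, running through the period twice.
Convergents (p_i = a_i*p_{i-1} + p_{i-2}, q_i = a_i*q_{i-1} + q_{i-2} with p_{-2}=0, p_{-1}=1, q_{-2}=1, q_{-1}=0):
  i=0: a_0=9, p_0 = 9*1 + 0 = 9, q_0 = 9*0 + 1 = 1.
  i=1: a_1=18, p_1 = 18*9 + 1 = 163, q_1 = 18*1 + 0 = 18.
Indeed p_0^2 - 82*q_0^2 = 81 - 82 = -1, not +1.
Check: 163^2 - 82*18^2 = 26569 - 26568 = 1, so (x, y) = (163, 18) solves the equation, and by the theorem it is the least positive solution.

(x, y) = (163, 18)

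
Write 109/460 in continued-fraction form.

Run the Euclidean algorithm on 109 and 460; the successive quotients are the partial quotients a_0, a_1, ... (each step inverts the fractional part left over by the previous one):
  109 = 0*460 + 109, so a_0 = 0.
  460 = 4*109 + 24, so a_1 = 4.
  109 = 4*24 + 13, so a_2 = 4.
  24 = 1*13 + 11, so a_3 = 1.
  13 = 1*11 + 2, so a_4 = 1.
  11 = 5*2 + 1, so a_5 = 5.
  2 = 2*1 + 0, so a_6 = 2.
The remainder reaches 0 after 7 divisions, so the expansion has 7 partial quotients, read off in order.

[0; 4, 4, 1, 1, 5, 2]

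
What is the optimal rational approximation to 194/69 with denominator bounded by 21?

Expand x = 194/69 as a continued fraction with the Euclidean algorithm:
  194 = 2*69 + 56, so a_0 = 2.
  69 = 1*56 + 13, so a_1 = 1.
  56 = 4*13 + 4, so a_2 = 4.
  13 = 3*4 + 1, so a_3 = 3.
  4 = 4*1 + 0, so a_4 = 4.
so x = [2; 1, 4, 3, 4].
Convergents (p_i = a_i*p_{i-1} + p_{i-2}, q_i = a_i*q_{i-1} + q_{i-2} with p_{-2}=0, p_{-1}=1, q_{-2}=1, q_{-1}=0), until the denominator exceeds 21:
  i=0: a_0=2, p_0 = 2*1 + 0 = 2, q_0 = 2*0 + 1 = 1.
  i=1: a_1=1, p_1 = 1*2 + 1 = 3, q_1 = 1*1 + 0 = 1.
  i=2: a_2=4, p_2 = 4*3 + 2 = 14, q_2 = 4*1 + 1 = 5.
  i=3: a_3=3, p_3 = 3*14 + 3 = 45, q_3 = 3*5 + 1 = 16.
  i=4: a_4=4, p_4 = 4*45 + 14 = 194, q_4 = 4*16 + 5 = 69.
q_4 = 69 > 21, so the last convergent with denominator <= 21 is p_3/q_3 = 45/16.
The closest fraction with denominator <= 21 is either p_3/q_3 or the intermediate fraction (k*p_3 + p_2)/(k*q_3 + q_2) with the largest k >= 1 whose denominator stays <= 21; these approach x as k grows, and every other convergent or intermediate fraction in range is farther away.
Largest k: floor((21 - q_2)/q_3) = floor((21 - 5)/16) = 1.
That gives (1*45 + 14)/(1*16 + 5) = 59/21.
Compare the errors: |x - 45/16| = |194*16 - 45*69|/(69*16) = 1/1104, and |x - 59/21| = |194*21 - 59*69|/(69*21) = 3/1449.
Cross-multiplying, 1*1449 = 1449 < 3312 = 3*1104, so 1/1104 is smaller: the convergent 45/16 is closer to x than 59/21.

45/16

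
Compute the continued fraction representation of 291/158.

[1; 1, 5, 3, 8]

Run the Euclidean algorithm on 291 and 158; the successive quotients are the partial quotients a_0, a_1, ... (each step inverts the fractional part left over by the previous one):
  291 = 1*158 + 133, so a_0 = 1.
  158 = 1*133 + 25, so a_1 = 1.
  133 = 5*25 + 8, so a_2 = 5.
  25 = 3*8 + 1, so a_3 = 3.
  8 = 8*1 + 0, so a_4 = 8.
The remainder reaches 0 after 5 divisions, so the expansion has 5 partial quotients, read off in order.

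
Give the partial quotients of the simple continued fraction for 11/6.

[1; 1, 5]

Run the Euclidean algorithm on 11 and 6; the successive quotients are the partial quotients a_0, a_1, ... (each step inverts the fractional part left over by the previous one):
  11 = 1*6 + 5, so a_0 = 1.
  6 = 1*5 + 1, so a_1 = 1.
  5 = 5*1 + 0, so a_2 = 5.
The remainder reaches 0 after 3 divisions, so the expansion has 3 partial quotients, read off in order.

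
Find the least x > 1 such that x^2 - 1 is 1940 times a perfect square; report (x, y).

(x, y) = (969, 22)

First expand sqrt(1940) as a continued fraction. With x_i = (sqrt(1940) + m_i)/d_i and (m_0, d_0) = (0, 1): a_0 = floor(sqrt(1940)) = 44, since 44^2 = 1936 <= 1940 < 2025 = 45^2.
Iterate m_{i+1} = d_i*a_i - m_i, d_{i+1} = (1940 - m_{i+1}^2)/d_i, a_{i+1} = floor((a_0 + m_{i+1})/d_{i+1}):
  m_1 = 1*44 - 0 = 44, d_1 = (1940 - 44^2)/1 = 4/1 = 4, a_1 = floor((44 + 44)/4) = 22.
  m_2 = 4*22 - 44 = 44, d_2 = (1940 - 44^2)/4 = 4/4 = 1, a_2 = floor((44 + 44)/1) = 88.
  m_3 = 1*88 - 44 = 44, d_3 = (1940 - 44^2)/1 = 4/1 = 4: (m_3, d_3) = (m_1, d_1) = (44, 4), so from here the quotients repeat a_1, a_2; the period length is 2.
So sqrt(1940) = [44; (22, 88)] with period length k = 2.
k is even, so the fundamental solution of x^2 - 1940y^2 = 1 is (p_{k-1}, q_{k-1}) = (p_1, q_1); compute convergents through index 1.
Convergents (p_i = a_i*p_{i-1} + p_{i-2}, q_i = a_i*q_{i-1} + q_{i-2} with p_{-2}=0, p_{-1}=1, q_{-2}=1, q_{-1}=0):
  i=0: a_0=44, p_0 = 44*1 + 0 = 44, q_0 = 44*0 + 1 = 1.
  i=1: a_1=22, p_1 = 22*44 + 1 = 969, q_1 = 22*1 + 0 = 22.
Check: 969^2 - 1940*22^2 = 938961 - 938960 = 1, so (x, y) = (969, 22) solves the equation, and by the theorem it is the least positive solution.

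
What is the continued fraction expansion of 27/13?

Run the Euclidean algorithm on 27 and 13; the successive quotients are the partial quotients a_0, a_1, ... (each step inverts the fractional part left over by the previous one):
  27 = 2*13 + 1, so a_0 = 2.
  13 = 13*1 + 0, so a_1 = 13.
The remainder reaches 0 after 2 divisions, so the expansion has 2 partial quotients, read off in order.

[2; 13]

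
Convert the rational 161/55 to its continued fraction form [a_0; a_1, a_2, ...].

Run the Euclidean algorithm on 161 and 55; the successive quotients are the partial quotients a_0, a_1, ... (each step inverts the fractional part left over by the previous one):
  161 = 2*55 + 51, so a_0 = 2.
  55 = 1*51 + 4, so a_1 = 1.
  51 = 12*4 + 3, so a_2 = 12.
  4 = 1*3 + 1, so a_3 = 1.
  3 = 3*1 + 0, so a_4 = 3.
The remainder reaches 0 after 5 divisions, so the expansion has 5 partial quotients, read off in order.

[2; 1, 12, 1, 3]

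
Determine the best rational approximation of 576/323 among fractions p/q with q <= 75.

Expand x = 576/323 as a continued fraction with the Euclidean algorithm:
  576 = 1*323 + 253, so a_0 = 1.
  323 = 1*253 + 70, so a_1 = 1.
  253 = 3*70 + 43, so a_2 = 3.
  70 = 1*43 + 27, so a_3 = 1.
  43 = 1*27 + 16, so a_4 = 1.
  27 = 1*16 + 11, so a_5 = 1.
  16 = 1*11 + 5, so a_6 = 1.
  11 = 2*5 + 1, so a_7 = 2.
  5 = 5*1 + 0, so a_8 = 5.
so x = [1; 1, 3, 1, 1, 1, 1, 2, 5].
Convergents (p_i = a_i*p_{i-1} + p_{i-2}, q_i = a_i*q_{i-1} + q_{i-2} with p_{-2}=0, p_{-1}=1, q_{-2}=1, q_{-1}=0), until the denominator exceeds 75:
  i=0: a_0=1, p_0 = 1*1 + 0 = 1, q_0 = 1*0 + 1 = 1.
  i=1: a_1=1, p_1 = 1*1 + 1 = 2, q_1 = 1*1 + 0 = 1.
  i=2: a_2=3, p_2 = 3*2 + 1 = 7, q_2 = 3*1 + 1 = 4.
  i=3: a_3=1, p_3 = 1*7 + 2 = 9, q_3 = 1*4 + 1 = 5.
  i=4: a_4=1, p_4 = 1*9 + 7 = 16, q_4 = 1*5 + 4 = 9.
  i=5: a_5=1, p_5 = 1*16 + 9 = 25, q_5 = 1*9 + 5 = 14.
  i=6: a_6=1, p_6 = 1*25 + 16 = 41, q_6 = 1*14 + 9 = 23.
  i=7: a_7=2, p_7 = 2*41 + 25 = 107, q_7 = 2*23 + 14 = 60.
  i=8: a_8=5, p_8 = 5*107 + 41 = 576, q_8 = 5*60 + 23 = 323.
q_8 = 323 > 75, so the last convergent with denominator <= 75 is p_7/q_7 = 107/60.
The closest fraction with denominator <= 75 is either p_7/q_7 or the intermediate fraction (k*p_7 + p_6)/(k*q_7 + q_6) with the largest k >= 1 whose denominator stays <= 75; these approach x as k grows, and every other convergent or intermediate fraction in range is farther away.
Largest k: floor((75 - q_6)/q_7) = floor((75 - 23)/60) = 0.
Since k = 0, no intermediate fraction beyond p_7/q_7 has denominator <= 75, so the convergent 107/60 is the closest (its error is |576*60 - 107*323|/(323*60) = 1/19380).

107/60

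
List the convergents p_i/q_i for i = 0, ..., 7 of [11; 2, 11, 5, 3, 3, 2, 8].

Using the convergent recurrence p_i = a_i*p_{i-1} + p_{i-2}, q_i = a_i*q_{i-1} + q_{i-2} with p_{-2}=0, p_{-1}=1, q_{-2}=1, q_{-1}=0:
  i=0: a_0=11, p_0 = 11*1 + 0 = 11, q_0 = 11*0 + 1 = 1.
  i=1: a_1=2, p_1 = 2*11 + 1 = 23, q_1 = 2*1 + 0 = 2.
  i=2: a_2=11, p_2 = 11*23 + 11 = 264, q_2 = 11*2 + 1 = 23.
  i=3: a_3=5, p_3 = 5*264 + 23 = 1343, q_3 = 5*23 + 2 = 117.
  i=4: a_4=3, p_4 = 3*1343 + 264 = 4293, q_4 = 3*117 + 23 = 374.
  i=5: a_5=3, p_5 = 3*4293 + 1343 = 14222, q_5 = 3*374 + 117 = 1239.
  i=6: a_6=2, p_6 = 2*14222 + 4293 = 32737, q_6 = 2*1239 + 374 = 2852.
  i=7: a_7=8, p_7 = 8*32737 + 14222 = 276118, q_7 = 8*2852 + 1239 = 24055.

11/1, 23/2, 264/23, 1343/117, 4293/374, 14222/1239, 32737/2852, 276118/24055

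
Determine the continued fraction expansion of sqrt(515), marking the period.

[22; (1, 2, 3, 1, 3, 1, 3, 2, 1, 44)]

Write x_i = (sqrt(515) + m_i)/d_i with (m_0, d_0) = (0, 1). a_0 = floor(sqrt(515)) = 22, since 22^2 = 484 <= 515 < 529 = 23^2.
Iterate m_{i+1} = d_i*a_i - m_i, d_{i+1} = (515 - m_{i+1}^2)/d_i, a_{i+1} = floor((a_0 + m_{i+1})/d_{i+1}):
  m_1 = 1*22 - 0 = 22, d_1 = (515 - 22^2)/1 = 31/1 = 31, a_1 = floor((22 + 22)/31) = 1.
  m_2 = 31*1 - 22 = 9, d_2 = (515 - 9^2)/31 = 434/31 = 14, a_2 = floor((22 + 9)/14) = 2.
  m_3 = 14*2 - 9 = 19, d_3 = (515 - 19^2)/14 = 154/14 = 11, a_3 = floor((22 + 19)/11) = 3.
  m_4 = 11*3 - 19 = 14, d_4 = (515 - 14^2)/11 = 319/11 = 29, a_4 = floor((22 + 14)/29) = 1.
  m_5 = 29*1 - 14 = 15, d_5 = (515 - 15^2)/29 = 290/29 = 10, a_5 = floor((22 + 15)/10) = 3.
  m_6 = 10*3 - 15 = 15, d_6 = (515 - 15^2)/10 = 290/10 = 29, a_6 = floor((22 + 15)/29) = 1.
  m_7 = 29*1 - 15 = 14, d_7 = (515 - 14^2)/29 = 319/29 = 11, a_7 = floor((22 + 14)/11) = 3.
  m_8 = 11*3 - 14 = 19, d_8 = (515 - 19^2)/11 = 154/11 = 14, a_8 = floor((22 + 19)/14) = 2.
  m_9 = 14*2 - 19 = 9, d_9 = (515 - 9^2)/14 = 434/14 = 31, a_9 = floor((22 + 9)/31) = 1.
  m_10 = 31*1 - 9 = 22, d_10 = (515 - 22^2)/31 = 31/31 = 1, a_10 = floor((22 + 22)/1) = 44.
  m_11 = 1*44 - 22 = 22, d_11 = (515 - 22^2)/1 = 31/1 = 31: (m_11, d_11) = (m_1, d_1) = (22, 31), so from here the quotients repeat a_1, ..., a_10; the period length is 10.
Hence the expansion of sqrt(515) is a_0 = 22 followed by the repeating block 1, 2, 3, 1, 3, 1, 3, 2, 1, 44 (period 10).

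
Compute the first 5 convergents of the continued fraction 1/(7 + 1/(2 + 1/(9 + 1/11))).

0/1, 1/7, 2/15, 19/142, 211/1577

Using the convergent recurrence p_i = a_i*p_{i-1} + p_{i-2}, q_i = a_i*q_{i-1} + q_{i-2} with p_{-2}=0, p_{-1}=1, q_{-2}=1, q_{-1}=0:
  i=0: a_0=0, p_0 = 0*1 + 0 = 0, q_0 = 0*0 + 1 = 1.
  i=1: a_1=7, p_1 = 7*0 + 1 = 1, q_1 = 7*1 + 0 = 7.
  i=2: a_2=2, p_2 = 2*1 + 0 = 2, q_2 = 2*7 + 1 = 15.
  i=3: a_3=9, p_3 = 9*2 + 1 = 19, q_3 = 9*15 + 7 = 142.
  i=4: a_4=11, p_4 = 11*19 + 2 = 211, q_4 = 11*142 + 15 = 1577.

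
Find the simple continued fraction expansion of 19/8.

[2; 2, 1, 2]

Run the Euclidean algorithm on 19 and 8; the successive quotients are the partial quotients a_0, a_1, ... (each step inverts the fractional part left over by the previous one):
  19 = 2*8 + 3, so a_0 = 2.
  8 = 2*3 + 2, so a_1 = 2.
  3 = 1*2 + 1, so a_2 = 1.
  2 = 2*1 + 0, so a_3 = 2.
The remainder reaches 0 after 4 divisions, so the expansion has 4 partial quotients, read off in order.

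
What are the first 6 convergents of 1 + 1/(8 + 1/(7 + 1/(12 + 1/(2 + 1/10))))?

1/1, 9/8, 64/57, 777/692, 1618/1441, 16957/15102

Using the convergent recurrence p_i = a_i*p_{i-1} + p_{i-2}, q_i = a_i*q_{i-1} + q_{i-2} with p_{-2}=0, p_{-1}=1, q_{-2}=1, q_{-1}=0:
  i=0: a_0=1, p_0 = 1*1 + 0 = 1, q_0 = 1*0 + 1 = 1.
  i=1: a_1=8, p_1 = 8*1 + 1 = 9, q_1 = 8*1 + 0 = 8.
  i=2: a_2=7, p_2 = 7*9 + 1 = 64, q_2 = 7*8 + 1 = 57.
  i=3: a_3=12, p_3 = 12*64 + 9 = 777, q_3 = 12*57 + 8 = 692.
  i=4: a_4=2, p_4 = 2*777 + 64 = 1618, q_4 = 2*692 + 57 = 1441.
  i=5: a_5=10, p_5 = 10*1618 + 777 = 16957, q_5 = 10*1441 + 692 = 15102.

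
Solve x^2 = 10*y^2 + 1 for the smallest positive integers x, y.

First expand sqrt(10) as a continued fraction. With x_i = (sqrt(10) + m_i)/d_i and (m_0, d_0) = (0, 1): a_0 = floor(sqrt(10)) = 3, since 3^2 = 9 <= 10 < 16 = 4^2.
Iterate m_{i+1} = d_i*a_i - m_i, d_{i+1} = (10 - m_{i+1}^2)/d_i, a_{i+1} = floor((a_0 + m_{i+1})/d_{i+1}):
  m_1 = 1*3 - 0 = 3, d_1 = (10 - 3^2)/1 = 1/1 = 1, a_1 = floor((3 + 3)/1) = 6.
  m_2 = 1*6 - 3 = 3, d_2 = (10 - 3^2)/1 = 1/1 = 1: (m_2, d_2) = (m_1, d_1) = (3, 1), so from here the quotient a_1 repeats; the period length is 1.
So sqrt(10) = [3; (6)] with period length k = 1.
k is odd, so (p_{k-1}, q_{k-1}) only solves x^2 - 10y^2 = -1 and the fundamental solution of x^2 - 10y^2 = 1 is (p_{2k-1}, q_{2k-1}) = (p_1, q_1); compute convergents through index 1, running through the period twice.
Convergents (p_i = a_i*p_{i-1} + p_{i-2}, q_i = a_i*q_{i-1} + q_{i-2} with p_{-2}=0, p_{-1}=1, q_{-2}=1, q_{-1}=0):
  i=0: a_0=3, p_0 = 3*1 + 0 = 3, q_0 = 3*0 + 1 = 1.
  i=1: a_1=6, p_1 = 6*3 + 1 = 19, q_1 = 6*1 + 0 = 6.
Indeed p_0^2 - 10*q_0^2 = 9 - 10 = -1, not +1.
Check: 19^2 - 10*6^2 = 361 - 360 = 1, so (x, y) = (19, 6) solves the equation, and by the theorem it is the least positive solution.

(x, y) = (19, 6)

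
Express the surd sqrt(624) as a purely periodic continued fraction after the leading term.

Write x_i = (sqrt(624) + m_i)/d_i with (m_0, d_0) = (0, 1). a_0 = floor(sqrt(624)) = 24, since 24^2 = 576 <= 624 < 625 = 25^2.
Iterate m_{i+1} = d_i*a_i - m_i, d_{i+1} = (624 - m_{i+1}^2)/d_i, a_{i+1} = floor((a_0 + m_{i+1})/d_{i+1}):
  m_1 = 1*24 - 0 = 24, d_1 = (624 - 24^2)/1 = 48/1 = 48, a_1 = floor((24 + 24)/48) = 1.
  m_2 = 48*1 - 24 = 24, d_2 = (624 - 24^2)/48 = 48/48 = 1, a_2 = floor((24 + 24)/1) = 48.
  m_3 = 1*48 - 24 = 24, d_3 = (624 - 24^2)/1 = 48/1 = 48: (m_3, d_3) = (m_1, d_1) = (24, 48), so from here the quotients repeat a_1, a_2; the period length is 2.
Hence the expansion of sqrt(624) is a_0 = 24 followed by the repeating block 1, 48 (period 2).

[24; (1, 48)]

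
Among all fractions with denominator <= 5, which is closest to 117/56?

2/1

Expand x = 117/56 as a continued fraction with the Euclidean algorithm:
  117 = 2*56 + 5, so a_0 = 2.
  56 = 11*5 + 1, so a_1 = 11.
  5 = 5*1 + 0, so a_2 = 5.
so x = [2; 11, 5].
Convergents (p_i = a_i*p_{i-1} + p_{i-2}, q_i = a_i*q_{i-1} + q_{i-2} with p_{-2}=0, p_{-1}=1, q_{-2}=1, q_{-1}=0), until the denominator exceeds 5:
  i=0: a_0=2, p_0 = 2*1 + 0 = 2, q_0 = 2*0 + 1 = 1.
  i=1: a_1=11, p_1 = 11*2 + 1 = 23, q_1 = 11*1 + 0 = 11.
q_1 = 11 > 5, so the last convergent with denominator <= 5 is p_0/q_0 = 2/1.
The closest fraction with denominator <= 5 is either p_0/q_0 or the intermediate fraction (k*p_0 + p_{-1})/(k*q_0 + q_{-1}) with the largest k >= 1 whose denominator stays <= 5; these approach x as k grows, and every other convergent or intermediate fraction in range is farther away.
Largest k: floor((5 - q_{-1})/q_0) = floor((5 - 0)/1) = 5 (using the seeds p_{-1} = 1, q_{-1} = 0).
That gives (5*2 + 1)/(5*1 + 0) = 11/5.
Compare the errors: |x - 2/1| = |117*1 - 2*56|/(56*1) = 5/56, and |x - 11/5| = |117*5 - 11*56|/(56*5) = 31/280.
Cross-multiplying, 5*280 = 1400 < 1736 = 31*56, so 5/56 is smaller: the convergent 2/1 is closer to x than 11/5.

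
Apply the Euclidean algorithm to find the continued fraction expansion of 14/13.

[1; 13]

Run the Euclidean algorithm on 14 and 13; the successive quotients are the partial quotients a_0, a_1, ... (each step inverts the fractional part left over by the previous one):
  14 = 1*13 + 1, so a_0 = 1.
  13 = 13*1 + 0, so a_1 = 13.
The remainder reaches 0 after 2 divisions, so the expansion has 2 partial quotients, read off in order.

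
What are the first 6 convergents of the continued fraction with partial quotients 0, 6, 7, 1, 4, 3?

0/1, 1/6, 7/43, 8/49, 39/239, 125/766

Using the convergent recurrence p_i = a_i*p_{i-1} + p_{i-2}, q_i = a_i*q_{i-1} + q_{i-2} with p_{-2}=0, p_{-1}=1, q_{-2}=1, q_{-1}=0:
  i=0: a_0=0, p_0 = 0*1 + 0 = 0, q_0 = 0*0 + 1 = 1.
  i=1: a_1=6, p_1 = 6*0 + 1 = 1, q_1 = 6*1 + 0 = 6.
  i=2: a_2=7, p_2 = 7*1 + 0 = 7, q_2 = 7*6 + 1 = 43.
  i=3: a_3=1, p_3 = 1*7 + 1 = 8, q_3 = 1*43 + 6 = 49.
  i=4: a_4=4, p_4 = 4*8 + 7 = 39, q_4 = 4*49 + 43 = 239.
  i=5: a_5=3, p_5 = 3*39 + 8 = 125, q_5 = 3*239 + 49 = 766.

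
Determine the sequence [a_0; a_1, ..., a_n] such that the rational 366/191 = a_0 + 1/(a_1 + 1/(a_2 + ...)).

Run the Euclidean algorithm on 366 and 191; the successive quotients are the partial quotients a_0, a_1, ... (each step inverts the fractional part left over by the previous one):
  366 = 1*191 + 175, so a_0 = 1.
  191 = 1*175 + 16, so a_1 = 1.
  175 = 10*16 + 15, so a_2 = 10.
  16 = 1*15 + 1, so a_3 = 1.
  15 = 15*1 + 0, so a_4 = 15.
The remainder reaches 0 after 5 divisions, so the expansion has 5 partial quotients, read off in order.

[1; 1, 10, 1, 15]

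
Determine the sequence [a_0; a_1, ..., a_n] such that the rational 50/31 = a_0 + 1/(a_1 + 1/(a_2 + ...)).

[1; 1, 1, 1, 1, 2, 2]

Run the Euclidean algorithm on 50 and 31; the successive quotients are the partial quotients a_0, a_1, ... (each step inverts the fractional part left over by the previous one):
  50 = 1*31 + 19, so a_0 = 1.
  31 = 1*19 + 12, so a_1 = 1.
  19 = 1*12 + 7, so a_2 = 1.
  12 = 1*7 + 5, so a_3 = 1.
  7 = 1*5 + 2, so a_4 = 1.
  5 = 2*2 + 1, so a_5 = 2.
  2 = 2*1 + 0, so a_6 = 2.
The remainder reaches 0 after 7 divisions, so the expansion has 7 partial quotients, read off in order.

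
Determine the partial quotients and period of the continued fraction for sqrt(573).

Write x_i = (sqrt(573) + m_i)/d_i with (m_0, d_0) = (0, 1). a_0 = floor(sqrt(573)) = 23, since 23^2 = 529 <= 573 < 576 = 24^2.
Iterate m_{i+1} = d_i*a_i - m_i, d_{i+1} = (573 - m_{i+1}^2)/d_i, a_{i+1} = floor((a_0 + m_{i+1})/d_{i+1}):
  m_1 = 1*23 - 0 = 23, d_1 = (573 - 23^2)/1 = 44/1 = 44, a_1 = floor((23 + 23)/44) = 1.
  m_2 = 44*1 - 23 = 21, d_2 = (573 - 21^2)/44 = 132/44 = 3, a_2 = floor((23 + 21)/3) = 14.
  m_3 = 3*14 - 21 = 21, d_3 = (573 - 21^2)/3 = 132/3 = 44, a_3 = floor((23 + 21)/44) = 1.
  m_4 = 44*1 - 21 = 23, d_4 = (573 - 23^2)/44 = 44/44 = 1, a_4 = floor((23 + 23)/1) = 46.
  m_5 = 1*46 - 23 = 23, d_5 = (573 - 23^2)/1 = 44/1 = 44: (m_5, d_5) = (m_1, d_1) = (23, 44), so from here the quotients repeat a_1, ..., a_4; the period length is 4.
Hence the expansion of sqrt(573) is a_0 = 23 followed by the repeating block 1, 14, 1, 46 (period 4).

[23; (1, 14, 1, 46)]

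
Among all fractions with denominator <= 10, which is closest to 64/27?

19/8

Expand x = 64/27 as a continued fraction with the Euclidean algorithm:
  64 = 2*27 + 10, so a_0 = 2.
  27 = 2*10 + 7, so a_1 = 2.
  10 = 1*7 + 3, so a_2 = 1.
  7 = 2*3 + 1, so a_3 = 2.
  3 = 3*1 + 0, so a_4 = 3.
so x = [2; 2, 1, 2, 3].
Convergents (p_i = a_i*p_{i-1} + p_{i-2}, q_i = a_i*q_{i-1} + q_{i-2} with p_{-2}=0, p_{-1}=1, q_{-2}=1, q_{-1}=0), until the denominator exceeds 10:
  i=0: a_0=2, p_0 = 2*1 + 0 = 2, q_0 = 2*0 + 1 = 1.
  i=1: a_1=2, p_1 = 2*2 + 1 = 5, q_1 = 2*1 + 0 = 2.
  i=2: a_2=1, p_2 = 1*5 + 2 = 7, q_2 = 1*2 + 1 = 3.
  i=3: a_3=2, p_3 = 2*7 + 5 = 19, q_3 = 2*3 + 2 = 8.
  i=4: a_4=3, p_4 = 3*19 + 7 = 64, q_4 = 3*8 + 3 = 27.
q_4 = 27 > 10, so the last convergent with denominator <= 10 is p_3/q_3 = 19/8.
The closest fraction with denominator <= 10 is either p_3/q_3 or the intermediate fraction (k*p_3 + p_2)/(k*q_3 + q_2) with the largest k >= 1 whose denominator stays <= 10; these approach x as k grows, and every other convergent or intermediate fraction in range is farther away.
Largest k: floor((10 - q_2)/q_3) = floor((10 - 3)/8) = 0.
Since k = 0, no intermediate fraction beyond p_3/q_3 has denominator <= 10, so the convergent 19/8 is the closest (its error is |64*8 - 19*27|/(27*8) = 1/216).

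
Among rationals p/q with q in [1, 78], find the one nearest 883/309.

Expand x = 883/309 as a continued fraction with the Euclidean algorithm:
  883 = 2*309 + 265, so a_0 = 2.
  309 = 1*265 + 44, so a_1 = 1.
  265 = 6*44 + 1, so a_2 = 6.
  44 = 44*1 + 0, so a_3 = 44.
so x = [2; 1, 6, 44].
Convergents (p_i = a_i*p_{i-1} + p_{i-2}, q_i = a_i*q_{i-1} + q_{i-2} with p_{-2}=0, p_{-1}=1, q_{-2}=1, q_{-1}=0), until the denominator exceeds 78:
  i=0: a_0=2, p_0 = 2*1 + 0 = 2, q_0 = 2*0 + 1 = 1.
  i=1: a_1=1, p_1 = 1*2 + 1 = 3, q_1 = 1*1 + 0 = 1.
  i=2: a_2=6, p_2 = 6*3 + 2 = 20, q_2 = 6*1 + 1 = 7.
  i=3: a_3=44, p_3 = 44*20 + 3 = 883, q_3 = 44*7 + 1 = 309.
q_3 = 309 > 78, so the last convergent with denominator <= 78 is p_2/q_2 = 20/7.
The closest fraction with denominator <= 78 is either p_2/q_2 or the intermediate fraction (k*p_2 + p_1)/(k*q_2 + q_1) with the largest k >= 1 whose denominator stays <= 78; these approach x as k grows, and every other convergent or intermediate fraction in range is farther away.
Largest k: floor((78 - q_1)/q_2) = floor((78 - 1)/7) = 11.
That gives (11*20 + 3)/(11*7 + 1) = 223/78.
Compare the errors: |x - 20/7| = |883*7 - 20*309|/(309*7) = 1/2163, and |x - 223/78| = |883*78 - 223*309|/(309*78) = 33/24102.
Cross-multiplying, 1*24102 = 24102 < 71379 = 33*2163, so 1/2163 is smaller: the convergent 20/7 is closer to x than 223/78.

20/7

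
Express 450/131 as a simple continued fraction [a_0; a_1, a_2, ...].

[3; 2, 3, 2, 1, 5]

Run the Euclidean algorithm on 450 and 131; the successive quotients are the partial quotients a_0, a_1, ... (each step inverts the fractional part left over by the previous one):
  450 = 3*131 + 57, so a_0 = 3.
  131 = 2*57 + 17, so a_1 = 2.
  57 = 3*17 + 6, so a_2 = 3.
  17 = 2*6 + 5, so a_3 = 2.
  6 = 1*5 + 1, so a_4 = 1.
  5 = 5*1 + 0, so a_5 = 5.
The remainder reaches 0 after 6 divisions, so the expansion has 6 partial quotients, read off in order.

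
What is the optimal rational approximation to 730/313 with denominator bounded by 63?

Expand x = 730/313 as a continued fraction with the Euclidean algorithm:
  730 = 2*313 + 104, so a_0 = 2.
  313 = 3*104 + 1, so a_1 = 3.
  104 = 104*1 + 0, so a_2 = 104.
so x = [2; 3, 104].
Convergents (p_i = a_i*p_{i-1} + p_{i-2}, q_i = a_i*q_{i-1} + q_{i-2} with p_{-2}=0, p_{-1}=1, q_{-2}=1, q_{-1}=0), until the denominator exceeds 63:
  i=0: a_0=2, p_0 = 2*1 + 0 = 2, q_0 = 2*0 + 1 = 1.
  i=1: a_1=3, p_1 = 3*2 + 1 = 7, q_1 = 3*1 + 0 = 3.
  i=2: a_2=104, p_2 = 104*7 + 2 = 730, q_2 = 104*3 + 1 = 313.
q_2 = 313 > 63, so the last convergent with denominator <= 63 is p_1/q_1 = 7/3.
The closest fraction with denominator <= 63 is either p_1/q_1 or the intermediate fraction (k*p_1 + p_0)/(k*q_1 + q_0) with the largest k >= 1 whose denominator stays <= 63; these approach x as k grows, and every other convergent or intermediate fraction in range is farther away.
Largest k: floor((63 - q_0)/q_1) = floor((63 - 1)/3) = 20.
That gives (20*7 + 2)/(20*3 + 1) = 142/61.
Compare the errors: |x - 7/3| = |730*3 - 7*313|/(313*3) = 1/939, and |x - 142/61| = |730*61 - 142*313|/(313*61) = 84/19093.
Cross-multiplying, 1*19093 = 19093 < 78876 = 84*939, so 1/939 is smaller: the convergent 7/3 is closer to x than 142/61.

7/3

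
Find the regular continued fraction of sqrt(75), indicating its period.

Write x_i = (sqrt(75) + m_i)/d_i with (m_0, d_0) = (0, 1). a_0 = floor(sqrt(75)) = 8, since 8^2 = 64 <= 75 < 81 = 9^2.
Iterate m_{i+1} = d_i*a_i - m_i, d_{i+1} = (75 - m_{i+1}^2)/d_i, a_{i+1} = floor((a_0 + m_{i+1})/d_{i+1}):
  m_1 = 1*8 - 0 = 8, d_1 = (75 - 8^2)/1 = 11/1 = 11, a_1 = floor((8 + 8)/11) = 1.
  m_2 = 11*1 - 8 = 3, d_2 = (75 - 3^2)/11 = 66/11 = 6, a_2 = floor((8 + 3)/6) = 1.
  m_3 = 6*1 - 3 = 3, d_3 = (75 - 3^2)/6 = 66/6 = 11, a_3 = floor((8 + 3)/11) = 1.
  m_4 = 11*1 - 3 = 8, d_4 = (75 - 8^2)/11 = 11/11 = 1, a_4 = floor((8 + 8)/1) = 16.
  m_5 = 1*16 - 8 = 8, d_5 = (75 - 8^2)/1 = 11/1 = 11: (m_5, d_5) = (m_1, d_1) = (8, 11), so from here the quotients repeat a_1, ..., a_4; the period length is 4.
Hence the expansion of sqrt(75) is a_0 = 8 followed by the repeating block 1, 1, 1, 16 (period 4).

[8; (1, 1, 1, 16)]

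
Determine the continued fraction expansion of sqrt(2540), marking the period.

Write x_i = (sqrt(2540) + m_i)/d_i with (m_0, d_0) = (0, 1). a_0 = floor(sqrt(2540)) = 50, since 50^2 = 2500 <= 2540 < 2601 = 51^2.
Iterate m_{i+1} = d_i*a_i - m_i, d_{i+1} = (2540 - m_{i+1}^2)/d_i, a_{i+1} = floor((a_0 + m_{i+1})/d_{i+1}):
  m_1 = 1*50 - 0 = 50, d_1 = (2540 - 50^2)/1 = 40/1 = 40, a_1 = floor((50 + 50)/40) = 2.
  m_2 = 40*2 - 50 = 30, d_2 = (2540 - 30^2)/40 = 1640/40 = 41, a_2 = floor((50 + 30)/41) = 1.
  m_3 = 41*1 - 30 = 11, d_3 = (2540 - 11^2)/41 = 2419/41 = 59, a_3 = floor((50 + 11)/59) = 1.
  m_4 = 59*1 - 11 = 48, d_4 = (2540 - 48^2)/59 = 236/59 = 4, a_4 = floor((50 + 48)/4) = 24.
  m_5 = 4*24 - 48 = 48, d_5 = (2540 - 48^2)/4 = 236/4 = 59, a_5 = floor((50 + 48)/59) = 1.
  m_6 = 59*1 - 48 = 11, d_6 = (2540 - 11^2)/59 = 2419/59 = 41, a_6 = floor((50 + 11)/41) = 1.
  m_7 = 41*1 - 11 = 30, d_7 = (2540 - 30^2)/41 = 1640/41 = 40, a_7 = floor((50 + 30)/40) = 2.
  m_8 = 40*2 - 30 = 50, d_8 = (2540 - 50^2)/40 = 40/40 = 1, a_8 = floor((50 + 50)/1) = 100.
  m_9 = 1*100 - 50 = 50, d_9 = (2540 - 50^2)/1 = 40/1 = 40: (m_9, d_9) = (m_1, d_1) = (50, 40), so from here the quotients repeat a_1, ..., a_8; the period length is 8.
Hence the expansion of sqrt(2540) is a_0 = 50 followed by the repeating block 2, 1, 1, 24, 1, 1, 2, 100 (period 8).

[50; (2, 1, 1, 24, 1, 1, 2, 100)]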